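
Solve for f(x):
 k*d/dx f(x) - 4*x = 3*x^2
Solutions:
 f(x) = C1 + x^3/k + 2*x^2/k


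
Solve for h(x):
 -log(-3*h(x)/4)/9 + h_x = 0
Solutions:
 -9*Integral(1/(log(-_y) - 2*log(2) + log(3)), (_y, h(x))) = C1 - x


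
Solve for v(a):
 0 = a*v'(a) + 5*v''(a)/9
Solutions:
 v(a) = C1 + C2*erf(3*sqrt(10)*a/10)


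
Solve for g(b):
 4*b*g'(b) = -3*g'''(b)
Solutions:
 g(b) = C1 + Integral(C2*airyai(-6^(2/3)*b/3) + C3*airybi(-6^(2/3)*b/3), b)


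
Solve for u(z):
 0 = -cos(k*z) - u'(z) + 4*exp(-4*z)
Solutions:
 u(z) = C1 - exp(-4*z) - sin(k*z)/k


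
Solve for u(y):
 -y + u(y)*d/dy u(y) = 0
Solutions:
 u(y) = -sqrt(C1 + y^2)
 u(y) = sqrt(C1 + y^2)


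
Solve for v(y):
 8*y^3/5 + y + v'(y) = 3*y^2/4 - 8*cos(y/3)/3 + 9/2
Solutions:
 v(y) = C1 - 2*y^4/5 + y^3/4 - y^2/2 + 9*y/2 - 8*sin(y/3)


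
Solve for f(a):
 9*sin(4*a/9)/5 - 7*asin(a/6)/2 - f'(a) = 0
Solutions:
 f(a) = C1 - 7*a*asin(a/6)/2 - 7*sqrt(36 - a^2)/2 - 81*cos(4*a/9)/20


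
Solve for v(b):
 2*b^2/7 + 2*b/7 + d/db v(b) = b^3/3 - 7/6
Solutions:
 v(b) = C1 + b^4/12 - 2*b^3/21 - b^2/7 - 7*b/6


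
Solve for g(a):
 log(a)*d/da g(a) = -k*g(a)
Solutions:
 g(a) = C1*exp(-k*li(a))


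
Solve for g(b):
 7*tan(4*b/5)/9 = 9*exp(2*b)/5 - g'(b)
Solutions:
 g(b) = C1 + 9*exp(2*b)/10 + 35*log(cos(4*b/5))/36


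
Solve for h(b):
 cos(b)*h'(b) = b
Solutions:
 h(b) = C1 + Integral(b/cos(b), b)


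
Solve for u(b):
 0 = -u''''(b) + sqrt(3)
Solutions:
 u(b) = C1 + C2*b + C3*b^2 + C4*b^3 + sqrt(3)*b^4/24


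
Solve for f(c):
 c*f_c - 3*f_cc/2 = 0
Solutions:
 f(c) = C1 + C2*erfi(sqrt(3)*c/3)


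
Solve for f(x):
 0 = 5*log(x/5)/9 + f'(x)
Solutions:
 f(x) = C1 - 5*x*log(x)/9 + 5*x/9 + 5*x*log(5)/9


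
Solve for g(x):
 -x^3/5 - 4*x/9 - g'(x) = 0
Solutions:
 g(x) = C1 - x^4/20 - 2*x^2/9


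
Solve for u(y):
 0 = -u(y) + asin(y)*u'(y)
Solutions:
 u(y) = C1*exp(Integral(1/asin(y), y))


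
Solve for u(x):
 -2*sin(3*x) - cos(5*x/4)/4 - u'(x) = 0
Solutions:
 u(x) = C1 - sin(5*x/4)/5 + 2*cos(3*x)/3


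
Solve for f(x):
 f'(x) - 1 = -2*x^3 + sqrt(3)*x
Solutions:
 f(x) = C1 - x^4/2 + sqrt(3)*x^2/2 + x


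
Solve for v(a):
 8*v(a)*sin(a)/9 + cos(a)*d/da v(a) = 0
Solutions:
 v(a) = C1*cos(a)^(8/9)


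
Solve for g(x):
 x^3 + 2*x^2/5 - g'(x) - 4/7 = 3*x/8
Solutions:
 g(x) = C1 + x^4/4 + 2*x^3/15 - 3*x^2/16 - 4*x/7


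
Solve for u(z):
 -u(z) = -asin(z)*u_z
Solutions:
 u(z) = C1*exp(Integral(1/asin(z), z))


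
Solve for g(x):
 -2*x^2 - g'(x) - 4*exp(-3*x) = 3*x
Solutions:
 g(x) = C1 - 2*x^3/3 - 3*x^2/2 + 4*exp(-3*x)/3


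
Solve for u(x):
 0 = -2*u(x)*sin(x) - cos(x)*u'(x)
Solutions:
 u(x) = C1*cos(x)^2


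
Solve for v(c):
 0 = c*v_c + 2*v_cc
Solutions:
 v(c) = C1 + C2*erf(c/2)


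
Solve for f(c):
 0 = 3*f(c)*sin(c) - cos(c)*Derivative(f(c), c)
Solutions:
 f(c) = C1/cos(c)^3


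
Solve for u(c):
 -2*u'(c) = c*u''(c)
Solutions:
 u(c) = C1 + C2/c


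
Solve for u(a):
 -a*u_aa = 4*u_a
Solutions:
 u(a) = C1 + C2/a^3


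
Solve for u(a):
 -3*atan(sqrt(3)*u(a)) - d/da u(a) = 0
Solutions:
 Integral(1/atan(sqrt(3)*_y), (_y, u(a))) = C1 - 3*a


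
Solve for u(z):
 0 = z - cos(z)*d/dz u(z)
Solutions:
 u(z) = C1 + Integral(z/cos(z), z)


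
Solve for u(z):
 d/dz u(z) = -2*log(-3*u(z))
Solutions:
 Integral(1/(log(-_y) + log(3)), (_y, u(z)))/2 = C1 - z


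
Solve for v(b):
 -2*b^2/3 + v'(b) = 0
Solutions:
 v(b) = C1 + 2*b^3/9


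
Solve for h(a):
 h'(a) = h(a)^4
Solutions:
 h(a) = (-1/(C1 + 3*a))^(1/3)
 h(a) = (-1/(C1 + a))^(1/3)*(-3^(2/3) - 3*3^(1/6)*I)/6
 h(a) = (-1/(C1 + a))^(1/3)*(-3^(2/3) + 3*3^(1/6)*I)/6


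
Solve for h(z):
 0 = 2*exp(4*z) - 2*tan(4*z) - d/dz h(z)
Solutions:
 h(z) = C1 + exp(4*z)/2 + log(cos(4*z))/2


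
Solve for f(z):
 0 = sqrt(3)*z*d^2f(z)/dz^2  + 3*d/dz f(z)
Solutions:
 f(z) = C1 + C2*z^(1 - sqrt(3))


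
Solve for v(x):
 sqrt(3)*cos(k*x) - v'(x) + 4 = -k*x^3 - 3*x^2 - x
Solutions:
 v(x) = C1 + k*x^4/4 + x^3 + x^2/2 + 4*x + sqrt(3)*sin(k*x)/k


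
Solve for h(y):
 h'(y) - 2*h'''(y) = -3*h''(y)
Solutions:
 h(y) = C1 + C2*exp(y*(3 - sqrt(17))/4) + C3*exp(y*(3 + sqrt(17))/4)


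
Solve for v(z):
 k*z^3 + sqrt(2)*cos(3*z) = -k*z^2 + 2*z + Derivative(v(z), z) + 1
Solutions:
 v(z) = C1 + k*z^4/4 + k*z^3/3 - z^2 - z + sqrt(2)*sin(3*z)/3


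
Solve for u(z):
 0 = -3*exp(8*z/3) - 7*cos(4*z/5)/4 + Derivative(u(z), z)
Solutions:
 u(z) = C1 + 9*exp(8*z/3)/8 + 35*sin(4*z/5)/16


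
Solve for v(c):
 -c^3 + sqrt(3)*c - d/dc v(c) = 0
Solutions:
 v(c) = C1 - c^4/4 + sqrt(3)*c^2/2


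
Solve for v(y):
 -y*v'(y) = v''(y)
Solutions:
 v(y) = C1 + C2*erf(sqrt(2)*y/2)


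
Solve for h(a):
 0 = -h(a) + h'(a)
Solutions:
 h(a) = C1*exp(a)


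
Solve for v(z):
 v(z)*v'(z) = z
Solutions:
 v(z) = -sqrt(C1 + z^2)
 v(z) = sqrt(C1 + z^2)


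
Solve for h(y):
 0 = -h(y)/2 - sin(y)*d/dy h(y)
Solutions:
 h(y) = C1*(cos(y) + 1)^(1/4)/(cos(y) - 1)^(1/4)


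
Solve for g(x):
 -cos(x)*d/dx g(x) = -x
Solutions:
 g(x) = C1 + Integral(x/cos(x), x)


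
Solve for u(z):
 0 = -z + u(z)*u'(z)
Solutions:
 u(z) = -sqrt(C1 + z^2)
 u(z) = sqrt(C1 + z^2)


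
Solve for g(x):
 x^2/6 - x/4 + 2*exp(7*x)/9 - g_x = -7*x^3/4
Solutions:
 g(x) = C1 + 7*x^4/16 + x^3/18 - x^2/8 + 2*exp(7*x)/63


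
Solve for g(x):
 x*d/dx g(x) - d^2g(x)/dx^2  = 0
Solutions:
 g(x) = C1 + C2*erfi(sqrt(2)*x/2)


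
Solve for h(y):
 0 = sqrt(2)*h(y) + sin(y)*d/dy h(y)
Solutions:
 h(y) = C1*(cos(y) + 1)^(sqrt(2)/2)/(cos(y) - 1)^(sqrt(2)/2)


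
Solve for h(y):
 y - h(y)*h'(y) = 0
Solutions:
 h(y) = -sqrt(C1 + y^2)
 h(y) = sqrt(C1 + y^2)


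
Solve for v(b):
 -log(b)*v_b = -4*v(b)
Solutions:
 v(b) = C1*exp(4*li(b))


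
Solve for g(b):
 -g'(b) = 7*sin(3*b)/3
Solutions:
 g(b) = C1 + 7*cos(3*b)/9


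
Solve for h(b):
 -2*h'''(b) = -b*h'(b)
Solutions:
 h(b) = C1 + Integral(C2*airyai(2^(2/3)*b/2) + C3*airybi(2^(2/3)*b/2), b)


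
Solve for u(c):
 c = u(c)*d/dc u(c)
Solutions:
 u(c) = -sqrt(C1 + c^2)
 u(c) = sqrt(C1 + c^2)


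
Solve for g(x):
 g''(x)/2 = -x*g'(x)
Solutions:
 g(x) = C1 + C2*erf(x)


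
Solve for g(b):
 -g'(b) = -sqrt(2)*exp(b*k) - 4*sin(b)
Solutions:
 g(b) = C1 - 4*cos(b) + sqrt(2)*exp(b*k)/k


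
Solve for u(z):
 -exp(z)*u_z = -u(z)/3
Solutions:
 u(z) = C1*exp(-exp(-z)/3)


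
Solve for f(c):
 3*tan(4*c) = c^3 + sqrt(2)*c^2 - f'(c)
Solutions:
 f(c) = C1 + c^4/4 + sqrt(2)*c^3/3 + 3*log(cos(4*c))/4


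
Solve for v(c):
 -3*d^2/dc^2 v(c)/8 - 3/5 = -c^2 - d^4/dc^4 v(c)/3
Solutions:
 v(c) = C1 + C2*c + C3*exp(-3*sqrt(2)*c/4) + C4*exp(3*sqrt(2)*c/4) + 2*c^4/9 + 212*c^2/135


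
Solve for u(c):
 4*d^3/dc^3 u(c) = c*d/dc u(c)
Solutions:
 u(c) = C1 + Integral(C2*airyai(2^(1/3)*c/2) + C3*airybi(2^(1/3)*c/2), c)


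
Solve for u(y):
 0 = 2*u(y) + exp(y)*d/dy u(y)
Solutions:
 u(y) = C1*exp(2*exp(-y))


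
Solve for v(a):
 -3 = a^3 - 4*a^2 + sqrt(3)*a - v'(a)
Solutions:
 v(a) = C1 + a^4/4 - 4*a^3/3 + sqrt(3)*a^2/2 + 3*a


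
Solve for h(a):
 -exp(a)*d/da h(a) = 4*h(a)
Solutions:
 h(a) = C1*exp(4*exp(-a))


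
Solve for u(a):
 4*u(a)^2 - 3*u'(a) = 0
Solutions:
 u(a) = -3/(C1 + 4*a)


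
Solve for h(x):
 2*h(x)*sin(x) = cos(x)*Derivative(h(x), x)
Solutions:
 h(x) = C1/cos(x)^2


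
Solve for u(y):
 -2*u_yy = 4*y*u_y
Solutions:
 u(y) = C1 + C2*erf(y)


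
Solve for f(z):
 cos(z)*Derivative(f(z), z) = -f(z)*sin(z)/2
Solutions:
 f(z) = C1*sqrt(cos(z))


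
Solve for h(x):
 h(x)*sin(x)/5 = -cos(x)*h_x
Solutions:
 h(x) = C1*cos(x)^(1/5)


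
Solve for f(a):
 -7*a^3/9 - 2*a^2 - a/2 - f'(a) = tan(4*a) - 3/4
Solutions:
 f(a) = C1 - 7*a^4/36 - 2*a^3/3 - a^2/4 + 3*a/4 + log(cos(4*a))/4


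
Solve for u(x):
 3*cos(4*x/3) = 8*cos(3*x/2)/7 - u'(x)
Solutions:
 u(x) = C1 - 9*sin(4*x/3)/4 + 16*sin(3*x/2)/21


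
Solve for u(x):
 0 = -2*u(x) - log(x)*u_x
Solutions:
 u(x) = C1*exp(-2*li(x))


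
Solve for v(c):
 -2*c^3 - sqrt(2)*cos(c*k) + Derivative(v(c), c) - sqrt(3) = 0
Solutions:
 v(c) = C1 + c^4/2 + sqrt(3)*c + sqrt(2)*sin(c*k)/k


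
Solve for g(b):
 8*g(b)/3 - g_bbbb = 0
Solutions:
 g(b) = C1*exp(-6^(3/4)*b/3) + C2*exp(6^(3/4)*b/3) + C3*sin(6^(3/4)*b/3) + C4*cos(6^(3/4)*b/3)


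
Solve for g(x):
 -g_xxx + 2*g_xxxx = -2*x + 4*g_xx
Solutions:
 g(x) = C1 + C2*x + C3*exp(x*(1 - sqrt(33))/4) + C4*exp(x*(1 + sqrt(33))/4) + x^3/12 - x^2/16


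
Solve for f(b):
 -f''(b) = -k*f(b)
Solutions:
 f(b) = C1*exp(-b*sqrt(k)) + C2*exp(b*sqrt(k))


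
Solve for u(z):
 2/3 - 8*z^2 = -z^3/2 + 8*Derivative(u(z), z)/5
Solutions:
 u(z) = C1 + 5*z^4/64 - 5*z^3/3 + 5*z/12


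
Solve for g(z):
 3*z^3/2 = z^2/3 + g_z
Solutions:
 g(z) = C1 + 3*z^4/8 - z^3/9


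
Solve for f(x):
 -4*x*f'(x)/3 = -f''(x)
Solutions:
 f(x) = C1 + C2*erfi(sqrt(6)*x/3)


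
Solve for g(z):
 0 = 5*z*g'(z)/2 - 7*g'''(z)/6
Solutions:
 g(z) = C1 + Integral(C2*airyai(15^(1/3)*7^(2/3)*z/7) + C3*airybi(15^(1/3)*7^(2/3)*z/7), z)


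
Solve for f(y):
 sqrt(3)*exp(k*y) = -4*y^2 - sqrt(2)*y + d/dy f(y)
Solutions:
 f(y) = C1 + 4*y^3/3 + sqrt(2)*y^2/2 + sqrt(3)*exp(k*y)/k


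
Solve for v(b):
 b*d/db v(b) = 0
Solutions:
 v(b) = C1


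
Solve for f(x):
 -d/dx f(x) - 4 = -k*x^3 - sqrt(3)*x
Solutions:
 f(x) = C1 + k*x^4/4 + sqrt(3)*x^2/2 - 4*x


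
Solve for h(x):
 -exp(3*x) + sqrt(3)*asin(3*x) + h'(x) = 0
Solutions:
 h(x) = C1 - sqrt(3)*(x*asin(3*x) + sqrt(1 - 9*x^2)/3) + exp(3*x)/3


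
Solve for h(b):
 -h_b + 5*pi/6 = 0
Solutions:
 h(b) = C1 + 5*pi*b/6


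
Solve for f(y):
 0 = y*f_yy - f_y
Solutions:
 f(y) = C1 + C2*y^2


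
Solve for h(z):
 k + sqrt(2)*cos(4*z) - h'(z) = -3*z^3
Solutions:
 h(z) = C1 + k*z + 3*z^4/4 + sqrt(2)*sin(4*z)/4


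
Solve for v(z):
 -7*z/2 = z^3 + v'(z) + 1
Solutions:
 v(z) = C1 - z^4/4 - 7*z^2/4 - z


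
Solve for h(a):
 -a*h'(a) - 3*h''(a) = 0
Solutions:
 h(a) = C1 + C2*erf(sqrt(6)*a/6)


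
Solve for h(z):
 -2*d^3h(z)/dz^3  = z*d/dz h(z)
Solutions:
 h(z) = C1 + Integral(C2*airyai(-2^(2/3)*z/2) + C3*airybi(-2^(2/3)*z/2), z)


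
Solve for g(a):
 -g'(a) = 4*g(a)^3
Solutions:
 g(a) = -sqrt(2)*sqrt(-1/(C1 - 4*a))/2
 g(a) = sqrt(2)*sqrt(-1/(C1 - 4*a))/2


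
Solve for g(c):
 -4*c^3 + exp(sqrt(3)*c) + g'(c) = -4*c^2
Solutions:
 g(c) = C1 + c^4 - 4*c^3/3 - sqrt(3)*exp(sqrt(3)*c)/3


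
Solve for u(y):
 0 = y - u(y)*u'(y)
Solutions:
 u(y) = -sqrt(C1 + y^2)
 u(y) = sqrt(C1 + y^2)


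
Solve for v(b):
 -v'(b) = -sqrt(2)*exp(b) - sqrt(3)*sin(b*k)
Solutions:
 v(b) = C1 + sqrt(2)*exp(b) - sqrt(3)*cos(b*k)/k


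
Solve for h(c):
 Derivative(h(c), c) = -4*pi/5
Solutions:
 h(c) = C1 - 4*pi*c/5


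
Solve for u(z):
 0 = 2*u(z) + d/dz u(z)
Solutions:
 u(z) = C1*exp(-2*z)


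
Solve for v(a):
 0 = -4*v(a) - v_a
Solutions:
 v(a) = C1*exp(-4*a)


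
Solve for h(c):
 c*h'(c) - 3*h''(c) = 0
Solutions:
 h(c) = C1 + C2*erfi(sqrt(6)*c/6)


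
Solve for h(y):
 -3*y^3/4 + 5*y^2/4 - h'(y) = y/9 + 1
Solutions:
 h(y) = C1 - 3*y^4/16 + 5*y^3/12 - y^2/18 - y


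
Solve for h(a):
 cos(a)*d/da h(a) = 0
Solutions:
 h(a) = C1


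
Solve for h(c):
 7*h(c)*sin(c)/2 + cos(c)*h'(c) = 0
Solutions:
 h(c) = C1*cos(c)^(7/2)


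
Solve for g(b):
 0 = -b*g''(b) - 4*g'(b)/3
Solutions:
 g(b) = C1 + C2/b^(1/3)


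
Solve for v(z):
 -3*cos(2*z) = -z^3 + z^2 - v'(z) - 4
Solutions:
 v(z) = C1 - z^4/4 + z^3/3 - 4*z + 3*sin(2*z)/2


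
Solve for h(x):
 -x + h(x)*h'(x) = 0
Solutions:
 h(x) = -sqrt(C1 + x^2)
 h(x) = sqrt(C1 + x^2)


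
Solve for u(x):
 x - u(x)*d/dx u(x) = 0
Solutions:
 u(x) = -sqrt(C1 + x^2)
 u(x) = sqrt(C1 + x^2)


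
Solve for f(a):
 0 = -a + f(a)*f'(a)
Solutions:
 f(a) = -sqrt(C1 + a^2)
 f(a) = sqrt(C1 + a^2)


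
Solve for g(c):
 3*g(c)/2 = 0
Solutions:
 g(c) = 0


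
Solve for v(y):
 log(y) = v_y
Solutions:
 v(y) = C1 + y*log(y) - y


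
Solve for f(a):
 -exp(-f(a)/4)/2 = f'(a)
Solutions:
 f(a) = 4*log(C1 - a/8)


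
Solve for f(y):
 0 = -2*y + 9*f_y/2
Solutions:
 f(y) = C1 + 2*y^2/9


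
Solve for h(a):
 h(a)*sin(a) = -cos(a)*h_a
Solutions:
 h(a) = C1*cos(a)


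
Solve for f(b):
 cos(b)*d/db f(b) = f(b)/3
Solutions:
 f(b) = C1*(sin(b) + 1)^(1/6)/(sin(b) - 1)^(1/6)


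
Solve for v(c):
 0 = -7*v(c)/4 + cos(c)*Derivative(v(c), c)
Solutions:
 v(c) = C1*(sin(c) + 1)^(7/8)/(sin(c) - 1)^(7/8)


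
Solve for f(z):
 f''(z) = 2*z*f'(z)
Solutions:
 f(z) = C1 + C2*erfi(z)


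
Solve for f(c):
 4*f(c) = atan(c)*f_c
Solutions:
 f(c) = C1*exp(4*Integral(1/atan(c), c))


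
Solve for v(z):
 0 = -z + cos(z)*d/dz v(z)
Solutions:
 v(z) = C1 + Integral(z/cos(z), z)


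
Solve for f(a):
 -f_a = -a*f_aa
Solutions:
 f(a) = C1 + C2*a^2


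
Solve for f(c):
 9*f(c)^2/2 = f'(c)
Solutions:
 f(c) = -2/(C1 + 9*c)


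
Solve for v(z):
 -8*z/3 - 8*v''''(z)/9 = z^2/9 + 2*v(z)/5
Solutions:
 v(z) = -5*z^2/18 - 20*z/3 + (C1*sin(sqrt(3)*5^(3/4)*z/10) + C2*cos(sqrt(3)*5^(3/4)*z/10))*exp(-sqrt(3)*5^(3/4)*z/10) + (C3*sin(sqrt(3)*5^(3/4)*z/10) + C4*cos(sqrt(3)*5^(3/4)*z/10))*exp(sqrt(3)*5^(3/4)*z/10)


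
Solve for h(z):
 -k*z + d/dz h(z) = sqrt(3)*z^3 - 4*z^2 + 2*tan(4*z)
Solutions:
 h(z) = C1 + k*z^2/2 + sqrt(3)*z^4/4 - 4*z^3/3 - log(cos(4*z))/2


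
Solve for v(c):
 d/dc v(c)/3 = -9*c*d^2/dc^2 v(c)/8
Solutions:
 v(c) = C1 + C2*c^(19/27)


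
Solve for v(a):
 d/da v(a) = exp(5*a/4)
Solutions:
 v(a) = C1 + 4*exp(5*a/4)/5


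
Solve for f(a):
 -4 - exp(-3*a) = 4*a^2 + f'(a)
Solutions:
 f(a) = C1 - 4*a^3/3 - 4*a + exp(-3*a)/3


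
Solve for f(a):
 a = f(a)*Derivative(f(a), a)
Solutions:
 f(a) = -sqrt(C1 + a^2)
 f(a) = sqrt(C1 + a^2)


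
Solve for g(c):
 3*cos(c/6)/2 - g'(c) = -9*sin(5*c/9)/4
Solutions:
 g(c) = C1 + 9*sin(c/6) - 81*cos(5*c/9)/20


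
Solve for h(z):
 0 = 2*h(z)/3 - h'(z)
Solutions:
 h(z) = C1*exp(2*z/3)


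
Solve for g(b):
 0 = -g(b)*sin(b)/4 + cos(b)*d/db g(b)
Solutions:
 g(b) = C1/cos(b)^(1/4)


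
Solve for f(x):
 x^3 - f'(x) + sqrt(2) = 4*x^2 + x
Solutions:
 f(x) = C1 + x^4/4 - 4*x^3/3 - x^2/2 + sqrt(2)*x


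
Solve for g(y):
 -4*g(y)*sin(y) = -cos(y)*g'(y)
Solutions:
 g(y) = C1/cos(y)^4


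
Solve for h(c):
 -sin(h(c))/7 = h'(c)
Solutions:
 c/7 + log(cos(h(c)) - 1)/2 - log(cos(h(c)) + 1)/2 = C1


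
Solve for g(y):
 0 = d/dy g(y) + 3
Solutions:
 g(y) = C1 - 3*y


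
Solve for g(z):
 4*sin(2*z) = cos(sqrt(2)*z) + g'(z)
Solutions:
 g(z) = C1 - sqrt(2)*sin(sqrt(2)*z)/2 - 2*cos(2*z)


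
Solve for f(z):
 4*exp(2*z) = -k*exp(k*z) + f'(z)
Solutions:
 f(z) = C1 + 2*exp(2*z) + exp(k*z)


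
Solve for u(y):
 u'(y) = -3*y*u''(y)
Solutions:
 u(y) = C1 + C2*y^(2/3)


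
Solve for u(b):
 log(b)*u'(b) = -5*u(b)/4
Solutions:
 u(b) = C1*exp(-5*li(b)/4)


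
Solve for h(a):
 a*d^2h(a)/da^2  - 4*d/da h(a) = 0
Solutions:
 h(a) = C1 + C2*a^5


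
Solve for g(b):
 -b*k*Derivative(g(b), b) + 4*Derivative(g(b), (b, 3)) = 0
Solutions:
 g(b) = C1 + Integral(C2*airyai(2^(1/3)*b*k^(1/3)/2) + C3*airybi(2^(1/3)*b*k^(1/3)/2), b)


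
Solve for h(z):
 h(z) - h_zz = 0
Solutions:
 h(z) = C1*exp(-z) + C2*exp(z)


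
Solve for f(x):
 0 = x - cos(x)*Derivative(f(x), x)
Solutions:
 f(x) = C1 + Integral(x/cos(x), x)


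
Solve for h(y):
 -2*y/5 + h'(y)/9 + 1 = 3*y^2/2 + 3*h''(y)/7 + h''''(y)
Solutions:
 h(y) = C1 + C2*exp(-y*(-6*882^(1/3)/(49 + sqrt(4669))^(1/3) + 84^(1/3)*(49 + sqrt(4669))^(1/3))/84)*sin(3^(1/6)*y*(18*98^(1/3)/(49 + sqrt(4669))^(1/3) + 28^(1/3)*3^(2/3)*(49 + sqrt(4669))^(1/3))/84) + C3*exp(-y*(-6*882^(1/3)/(49 + sqrt(4669))^(1/3) + 84^(1/3)*(49 + sqrt(4669))^(1/3))/84)*cos(3^(1/6)*y*(18*98^(1/3)/(49 + sqrt(4669))^(1/3) + 28^(1/3)*3^(2/3)*(49 + sqrt(4669))^(1/3))/84) + C4*exp(y*(-6*882^(1/3)/(49 + sqrt(4669))^(1/3) + 84^(1/3)*(49 + sqrt(4669))^(1/3))/42) + 9*y^3/2 + 3771*y^2/70 + 99612*y/245


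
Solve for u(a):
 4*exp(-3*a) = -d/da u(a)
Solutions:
 u(a) = C1 + 4*exp(-3*a)/3


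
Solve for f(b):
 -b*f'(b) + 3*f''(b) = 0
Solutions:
 f(b) = C1 + C2*erfi(sqrt(6)*b/6)


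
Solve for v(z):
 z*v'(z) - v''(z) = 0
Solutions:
 v(z) = C1 + C2*erfi(sqrt(2)*z/2)


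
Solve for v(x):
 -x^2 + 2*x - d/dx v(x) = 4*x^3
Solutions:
 v(x) = C1 - x^4 - x^3/3 + x^2


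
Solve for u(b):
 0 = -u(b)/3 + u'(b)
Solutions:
 u(b) = C1*exp(b/3)


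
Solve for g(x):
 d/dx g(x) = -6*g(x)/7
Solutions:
 g(x) = C1*exp(-6*x/7)


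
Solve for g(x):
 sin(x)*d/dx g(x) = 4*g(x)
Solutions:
 g(x) = C1*(cos(x)^2 - 2*cos(x) + 1)/(cos(x)^2 + 2*cos(x) + 1)


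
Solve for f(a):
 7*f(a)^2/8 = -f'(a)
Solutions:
 f(a) = 8/(C1 + 7*a)


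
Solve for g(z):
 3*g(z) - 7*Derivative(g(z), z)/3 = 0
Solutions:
 g(z) = C1*exp(9*z/7)


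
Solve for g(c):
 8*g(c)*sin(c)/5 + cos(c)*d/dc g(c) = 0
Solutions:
 g(c) = C1*cos(c)^(8/5)


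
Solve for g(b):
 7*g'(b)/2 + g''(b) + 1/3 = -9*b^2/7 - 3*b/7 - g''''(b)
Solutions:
 g(b) = C1 + C2*exp(-6^(1/3)*b*(-(63 + sqrt(4017))^(1/3) + 2*6^(1/3)/(63 + sqrt(4017))^(1/3))/12)*sin(2^(1/3)*3^(1/6)*b*(6*2^(1/3)/(63 + sqrt(4017))^(1/3) + 3^(2/3)*(63 + sqrt(4017))^(1/3))/12) + C3*exp(-6^(1/3)*b*(-(63 + sqrt(4017))^(1/3) + 2*6^(1/3)/(63 + sqrt(4017))^(1/3))/12)*cos(2^(1/3)*3^(1/6)*b*(6*2^(1/3)/(63 + sqrt(4017))^(1/3) + 3^(2/3)*(63 + sqrt(4017))^(1/3))/12) + C4*exp(6^(1/3)*b*(-(63 + sqrt(4017))^(1/3) + 2*6^(1/3)/(63 + sqrt(4017))^(1/3))/6) - 6*b^3/49 + 15*b^2/343 - 866*b/7203


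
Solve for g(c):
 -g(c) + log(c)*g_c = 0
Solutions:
 g(c) = C1*exp(li(c))


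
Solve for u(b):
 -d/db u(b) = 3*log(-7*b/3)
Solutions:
 u(b) = C1 - 3*b*log(-b) + 3*b*(-log(7) + 1 + log(3))


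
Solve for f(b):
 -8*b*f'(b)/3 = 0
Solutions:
 f(b) = C1


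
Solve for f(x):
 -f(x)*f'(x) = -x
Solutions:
 f(x) = -sqrt(C1 + x^2)
 f(x) = sqrt(C1 + x^2)


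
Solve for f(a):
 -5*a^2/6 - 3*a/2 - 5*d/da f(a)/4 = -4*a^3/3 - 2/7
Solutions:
 f(a) = C1 + 4*a^4/15 - 2*a^3/9 - 3*a^2/5 + 8*a/35


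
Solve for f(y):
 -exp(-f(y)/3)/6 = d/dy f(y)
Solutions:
 f(y) = 3*log(C1 - y/18)


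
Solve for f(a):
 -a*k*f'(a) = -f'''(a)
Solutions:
 f(a) = C1 + Integral(C2*airyai(a*k^(1/3)) + C3*airybi(a*k^(1/3)), a)


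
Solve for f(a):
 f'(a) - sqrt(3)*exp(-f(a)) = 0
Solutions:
 f(a) = log(C1 + sqrt(3)*a)


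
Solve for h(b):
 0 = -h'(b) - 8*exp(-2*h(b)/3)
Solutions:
 h(b) = 3*log(-sqrt(C1 - 8*b)) - 3*log(3) + 3*log(6)/2
 h(b) = 3*log(C1 - 8*b)/2 - 3*log(3) + 3*log(6)/2


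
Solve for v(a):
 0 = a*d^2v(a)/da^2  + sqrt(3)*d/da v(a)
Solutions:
 v(a) = C1 + C2*a^(1 - sqrt(3))


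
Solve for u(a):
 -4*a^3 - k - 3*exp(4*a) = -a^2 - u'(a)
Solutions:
 u(a) = C1 + a^4 - a^3/3 + a*k + 3*exp(4*a)/4


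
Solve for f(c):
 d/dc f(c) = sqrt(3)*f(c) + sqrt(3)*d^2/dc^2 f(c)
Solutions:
 f(c) = (C1*sin(sqrt(33)*c/6) + C2*cos(sqrt(33)*c/6))*exp(sqrt(3)*c/6)


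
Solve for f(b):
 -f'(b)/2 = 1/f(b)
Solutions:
 f(b) = -sqrt(C1 - 4*b)
 f(b) = sqrt(C1 - 4*b)


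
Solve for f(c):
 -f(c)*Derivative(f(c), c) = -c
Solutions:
 f(c) = -sqrt(C1 + c^2)
 f(c) = sqrt(C1 + c^2)


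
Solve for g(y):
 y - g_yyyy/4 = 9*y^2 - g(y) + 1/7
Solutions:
 g(y) = C1*exp(-sqrt(2)*y) + C2*exp(sqrt(2)*y) + C3*sin(sqrt(2)*y) + C4*cos(sqrt(2)*y) + 9*y^2 - y + 1/7


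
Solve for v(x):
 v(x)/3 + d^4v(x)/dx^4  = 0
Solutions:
 v(x) = (C1*sin(sqrt(2)*3^(3/4)*x/6) + C2*cos(sqrt(2)*3^(3/4)*x/6))*exp(-sqrt(2)*3^(3/4)*x/6) + (C3*sin(sqrt(2)*3^(3/4)*x/6) + C4*cos(sqrt(2)*3^(3/4)*x/6))*exp(sqrt(2)*3^(3/4)*x/6)


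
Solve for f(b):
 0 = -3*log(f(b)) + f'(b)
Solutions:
 li(f(b)) = C1 + 3*b


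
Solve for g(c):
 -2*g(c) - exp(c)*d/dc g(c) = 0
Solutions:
 g(c) = C1*exp(2*exp(-c))


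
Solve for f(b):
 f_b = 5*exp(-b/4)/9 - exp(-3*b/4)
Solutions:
 f(b) = C1 - 20*exp(-b/4)/9 + 4*exp(-3*b/4)/3


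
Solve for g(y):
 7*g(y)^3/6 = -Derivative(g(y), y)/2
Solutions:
 g(y) = -sqrt(6)*sqrt(-1/(C1 - 7*y))/2
 g(y) = sqrt(6)*sqrt(-1/(C1 - 7*y))/2


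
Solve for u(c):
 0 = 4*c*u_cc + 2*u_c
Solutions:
 u(c) = C1 + C2*sqrt(c)


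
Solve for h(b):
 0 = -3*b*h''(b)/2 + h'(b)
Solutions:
 h(b) = C1 + C2*b^(5/3)


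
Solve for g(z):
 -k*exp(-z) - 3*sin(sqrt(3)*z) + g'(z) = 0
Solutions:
 g(z) = C1 - k*exp(-z) - sqrt(3)*cos(sqrt(3)*z)


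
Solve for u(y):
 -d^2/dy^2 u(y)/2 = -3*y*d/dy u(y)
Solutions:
 u(y) = C1 + C2*erfi(sqrt(3)*y)


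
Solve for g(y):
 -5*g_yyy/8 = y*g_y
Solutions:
 g(y) = C1 + Integral(C2*airyai(-2*5^(2/3)*y/5) + C3*airybi(-2*5^(2/3)*y/5), y)


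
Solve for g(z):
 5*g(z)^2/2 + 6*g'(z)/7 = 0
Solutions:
 g(z) = 12/(C1 + 35*z)


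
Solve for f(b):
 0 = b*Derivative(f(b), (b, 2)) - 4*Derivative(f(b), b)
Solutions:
 f(b) = C1 + C2*b^5


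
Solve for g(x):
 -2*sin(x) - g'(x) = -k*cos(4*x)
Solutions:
 g(x) = C1 + k*sin(4*x)/4 + 2*cos(x)


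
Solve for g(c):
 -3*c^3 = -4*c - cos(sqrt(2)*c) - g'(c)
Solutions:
 g(c) = C1 + 3*c^4/4 - 2*c^2 - sqrt(2)*sin(sqrt(2)*c)/2


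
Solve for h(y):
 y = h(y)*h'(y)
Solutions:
 h(y) = -sqrt(C1 + y^2)
 h(y) = sqrt(C1 + y^2)


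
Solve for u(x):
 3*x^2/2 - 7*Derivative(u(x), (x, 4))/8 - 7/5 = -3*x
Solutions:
 u(x) = C1 + C2*x + C3*x^2 + C4*x^3 + x^6/210 + x^5/35 - x^4/15


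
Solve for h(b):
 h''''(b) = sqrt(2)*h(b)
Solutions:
 h(b) = C1*exp(-2^(1/8)*b) + C2*exp(2^(1/8)*b) + C3*sin(2^(1/8)*b) + C4*cos(2^(1/8)*b)


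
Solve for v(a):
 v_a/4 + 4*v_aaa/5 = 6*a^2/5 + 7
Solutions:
 v(a) = C1 + C2*sin(sqrt(5)*a/4) + C3*cos(sqrt(5)*a/4) + 8*a^3/5 - 68*a/25


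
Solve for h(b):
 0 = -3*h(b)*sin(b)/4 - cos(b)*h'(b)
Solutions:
 h(b) = C1*cos(b)^(3/4)


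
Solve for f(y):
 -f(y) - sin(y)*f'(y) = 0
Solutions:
 f(y) = C1*sqrt(cos(y) + 1)/sqrt(cos(y) - 1)


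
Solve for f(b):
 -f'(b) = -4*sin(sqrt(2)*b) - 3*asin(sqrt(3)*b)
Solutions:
 f(b) = C1 + 3*b*asin(sqrt(3)*b) + sqrt(3)*sqrt(1 - 3*b^2) - 2*sqrt(2)*cos(sqrt(2)*b)


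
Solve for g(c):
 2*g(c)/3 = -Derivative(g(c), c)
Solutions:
 g(c) = C1*exp(-2*c/3)


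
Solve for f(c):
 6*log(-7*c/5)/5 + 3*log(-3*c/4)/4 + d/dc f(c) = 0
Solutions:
 f(c) = C1 - 39*c*log(-c)/20 + 3*c*(-8*log(7) - 5*log(3) + 10*log(2) + 8*log(5) + 13)/20


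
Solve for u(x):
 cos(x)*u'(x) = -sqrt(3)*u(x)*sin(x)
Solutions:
 u(x) = C1*cos(x)^(sqrt(3))


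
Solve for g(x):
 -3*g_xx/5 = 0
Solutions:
 g(x) = C1 + C2*x


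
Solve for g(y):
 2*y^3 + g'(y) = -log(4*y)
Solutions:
 g(y) = C1 - y^4/2 - y*log(y) - y*log(4) + y


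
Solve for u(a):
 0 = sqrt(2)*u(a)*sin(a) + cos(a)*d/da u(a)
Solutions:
 u(a) = C1*cos(a)^(sqrt(2))


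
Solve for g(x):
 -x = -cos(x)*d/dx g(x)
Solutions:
 g(x) = C1 + Integral(x/cos(x), x)


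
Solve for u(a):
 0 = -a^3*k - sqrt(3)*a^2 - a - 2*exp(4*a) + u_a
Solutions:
 u(a) = C1 + a^4*k/4 + sqrt(3)*a^3/3 + a^2/2 + exp(4*a)/2


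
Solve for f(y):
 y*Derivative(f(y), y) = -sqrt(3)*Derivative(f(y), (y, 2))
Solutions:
 f(y) = C1 + C2*erf(sqrt(2)*3^(3/4)*y/6)


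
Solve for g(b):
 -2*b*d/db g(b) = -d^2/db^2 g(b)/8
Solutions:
 g(b) = C1 + C2*erfi(2*sqrt(2)*b)


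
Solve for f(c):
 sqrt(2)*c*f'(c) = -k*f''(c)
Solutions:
 f(c) = C1 + C2*sqrt(k)*erf(2^(3/4)*c*sqrt(1/k)/2)


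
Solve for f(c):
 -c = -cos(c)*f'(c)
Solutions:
 f(c) = C1 + Integral(c/cos(c), c)


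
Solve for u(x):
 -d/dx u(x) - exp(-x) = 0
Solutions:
 u(x) = C1 + exp(-x)


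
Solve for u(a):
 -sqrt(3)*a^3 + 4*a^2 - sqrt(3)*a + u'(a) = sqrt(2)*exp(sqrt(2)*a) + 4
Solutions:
 u(a) = C1 + sqrt(3)*a^4/4 - 4*a^3/3 + sqrt(3)*a^2/2 + 4*a + exp(sqrt(2)*a)


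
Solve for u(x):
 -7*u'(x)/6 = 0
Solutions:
 u(x) = C1


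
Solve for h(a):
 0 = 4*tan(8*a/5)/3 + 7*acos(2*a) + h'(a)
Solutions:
 h(a) = C1 - 7*a*acos(2*a) + 7*sqrt(1 - 4*a^2)/2 + 5*log(cos(8*a/5))/6


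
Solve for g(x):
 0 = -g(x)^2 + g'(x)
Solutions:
 g(x) = -1/(C1 + x)


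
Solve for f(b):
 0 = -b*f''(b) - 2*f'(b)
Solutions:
 f(b) = C1 + C2/b


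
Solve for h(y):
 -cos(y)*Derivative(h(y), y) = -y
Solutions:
 h(y) = C1 + Integral(y/cos(y), y)


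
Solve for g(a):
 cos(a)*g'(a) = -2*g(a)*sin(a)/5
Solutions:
 g(a) = C1*cos(a)^(2/5)


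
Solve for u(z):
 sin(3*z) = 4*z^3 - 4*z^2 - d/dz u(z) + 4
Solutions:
 u(z) = C1 + z^4 - 4*z^3/3 + 4*z + cos(3*z)/3


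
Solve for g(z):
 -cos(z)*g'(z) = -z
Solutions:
 g(z) = C1 + Integral(z/cos(z), z)


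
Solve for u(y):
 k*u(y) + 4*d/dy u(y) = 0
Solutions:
 u(y) = C1*exp(-k*y/4)


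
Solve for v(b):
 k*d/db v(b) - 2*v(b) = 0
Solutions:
 v(b) = C1*exp(2*b/k)


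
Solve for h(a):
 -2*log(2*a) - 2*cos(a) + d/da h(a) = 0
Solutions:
 h(a) = C1 + 2*a*log(a) - 2*a + 2*a*log(2) + 2*sin(a)


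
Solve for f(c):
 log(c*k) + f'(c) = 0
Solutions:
 f(c) = C1 - c*log(c*k) + c


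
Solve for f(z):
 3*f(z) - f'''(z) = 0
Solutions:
 f(z) = C3*exp(3^(1/3)*z) + (C1*sin(3^(5/6)*z/2) + C2*cos(3^(5/6)*z/2))*exp(-3^(1/3)*z/2)


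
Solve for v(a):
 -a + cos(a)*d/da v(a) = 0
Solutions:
 v(a) = C1 + Integral(a/cos(a), a)


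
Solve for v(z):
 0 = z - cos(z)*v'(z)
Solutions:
 v(z) = C1 + Integral(z/cos(z), z)


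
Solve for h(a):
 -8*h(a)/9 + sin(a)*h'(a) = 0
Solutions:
 h(a) = C1*(cos(a) - 1)^(4/9)/(cos(a) + 1)^(4/9)


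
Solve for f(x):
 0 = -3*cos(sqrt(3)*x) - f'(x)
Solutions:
 f(x) = C1 - sqrt(3)*sin(sqrt(3)*x)


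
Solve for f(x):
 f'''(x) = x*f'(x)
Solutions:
 f(x) = C1 + Integral(C2*airyai(x) + C3*airybi(x), x)


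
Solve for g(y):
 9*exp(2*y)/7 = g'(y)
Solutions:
 g(y) = C1 + 9*exp(2*y)/14


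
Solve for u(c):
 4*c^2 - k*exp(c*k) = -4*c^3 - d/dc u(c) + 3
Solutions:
 u(c) = C1 - c^4 - 4*c^3/3 + 3*c + exp(c*k)


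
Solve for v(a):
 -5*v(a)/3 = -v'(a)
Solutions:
 v(a) = C1*exp(5*a/3)


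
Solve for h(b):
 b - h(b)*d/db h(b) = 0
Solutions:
 h(b) = -sqrt(C1 + b^2)
 h(b) = sqrt(C1 + b^2)


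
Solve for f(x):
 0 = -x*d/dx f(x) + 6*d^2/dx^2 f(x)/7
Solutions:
 f(x) = C1 + C2*erfi(sqrt(21)*x/6)


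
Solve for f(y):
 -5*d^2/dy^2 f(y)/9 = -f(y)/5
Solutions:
 f(y) = C1*exp(-3*y/5) + C2*exp(3*y/5)


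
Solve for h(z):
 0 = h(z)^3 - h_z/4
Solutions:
 h(z) = -sqrt(2)*sqrt(-1/(C1 + 4*z))/2
 h(z) = sqrt(2)*sqrt(-1/(C1 + 4*z))/2


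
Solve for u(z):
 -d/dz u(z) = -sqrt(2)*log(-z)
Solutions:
 u(z) = C1 + sqrt(2)*z*log(-z) - sqrt(2)*z


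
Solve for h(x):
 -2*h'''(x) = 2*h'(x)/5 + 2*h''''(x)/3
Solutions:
 h(x) = C1 + C2*exp(x*(-1 + 10^(1/3)/(2*(sqrt(69) + 13)^(1/3)) + 10^(2/3)*(sqrt(69) + 13)^(1/3)/20))*sin(10^(1/3)*sqrt(3)*x*(-10^(1/3)*(sqrt(69) + 13)^(1/3) + 10/(sqrt(69) + 13)^(1/3))/20) + C3*exp(x*(-1 + 10^(1/3)/(2*(sqrt(69) + 13)^(1/3)) + 10^(2/3)*(sqrt(69) + 13)^(1/3)/20))*cos(10^(1/3)*sqrt(3)*x*(-10^(1/3)*(sqrt(69) + 13)^(1/3) + 10/(sqrt(69) + 13)^(1/3))/20) + C4*exp(-x*(10^(1/3)/(sqrt(69) + 13)^(1/3) + 1 + 10^(2/3)*(sqrt(69) + 13)^(1/3)/10))


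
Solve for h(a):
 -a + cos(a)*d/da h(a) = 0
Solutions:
 h(a) = C1 + Integral(a/cos(a), a)


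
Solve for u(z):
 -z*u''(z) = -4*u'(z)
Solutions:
 u(z) = C1 + C2*z^5


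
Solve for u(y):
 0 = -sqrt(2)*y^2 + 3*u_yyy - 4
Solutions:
 u(y) = C1 + C2*y + C3*y^2 + sqrt(2)*y^5/180 + 2*y^3/9


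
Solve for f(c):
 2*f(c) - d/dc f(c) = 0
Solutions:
 f(c) = C1*exp(2*c)


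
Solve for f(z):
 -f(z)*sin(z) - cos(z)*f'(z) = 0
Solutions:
 f(z) = C1*cos(z)


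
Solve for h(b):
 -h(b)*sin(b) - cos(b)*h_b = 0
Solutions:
 h(b) = C1*cos(b)


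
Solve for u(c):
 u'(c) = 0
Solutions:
 u(c) = C1


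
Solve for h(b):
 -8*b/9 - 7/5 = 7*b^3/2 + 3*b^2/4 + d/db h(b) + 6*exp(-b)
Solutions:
 h(b) = C1 - 7*b^4/8 - b^3/4 - 4*b^2/9 - 7*b/5 + 6*exp(-b)


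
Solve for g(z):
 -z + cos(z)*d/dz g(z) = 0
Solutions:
 g(z) = C1 + Integral(z/cos(z), z)


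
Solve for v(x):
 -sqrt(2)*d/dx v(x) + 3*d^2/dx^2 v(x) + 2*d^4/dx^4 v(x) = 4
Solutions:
 v(x) = C1 + C2*exp(sqrt(2)*x*(-(1 + sqrt(2))^(1/3) + (1 + sqrt(2))^(-1/3))/4)*sin(sqrt(6)*x*((1 + sqrt(2))^(-1/3) + (1 + sqrt(2))^(1/3))/4) + C3*exp(sqrt(2)*x*(-(1 + sqrt(2))^(1/3) + (1 + sqrt(2))^(-1/3))/4)*cos(sqrt(6)*x*((1 + sqrt(2))^(-1/3) + (1 + sqrt(2))^(1/3))/4) + C4*exp(-sqrt(2)*x*(-(1 + sqrt(2))^(1/3) + (1 + sqrt(2))^(-1/3))/2) - 2*sqrt(2)*x


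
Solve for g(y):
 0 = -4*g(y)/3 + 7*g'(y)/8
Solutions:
 g(y) = C1*exp(32*y/21)


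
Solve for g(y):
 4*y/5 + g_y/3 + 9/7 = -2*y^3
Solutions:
 g(y) = C1 - 3*y^4/2 - 6*y^2/5 - 27*y/7


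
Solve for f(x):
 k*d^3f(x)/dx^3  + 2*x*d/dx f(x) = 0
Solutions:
 f(x) = C1 + Integral(C2*airyai(2^(1/3)*x*(-1/k)^(1/3)) + C3*airybi(2^(1/3)*x*(-1/k)^(1/3)), x)


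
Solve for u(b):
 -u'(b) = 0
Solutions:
 u(b) = C1


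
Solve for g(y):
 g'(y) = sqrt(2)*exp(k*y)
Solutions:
 g(y) = C1 + sqrt(2)*exp(k*y)/k


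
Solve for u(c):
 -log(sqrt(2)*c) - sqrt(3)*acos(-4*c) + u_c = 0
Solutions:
 u(c) = C1 + c*log(c) - c + c*log(2)/2 + sqrt(3)*(c*acos(-4*c) + sqrt(1 - 16*c^2)/4)


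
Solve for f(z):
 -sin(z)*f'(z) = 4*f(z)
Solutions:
 f(z) = C1*(cos(z)^2 + 2*cos(z) + 1)/(cos(z)^2 - 2*cos(z) + 1)


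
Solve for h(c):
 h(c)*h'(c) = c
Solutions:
 h(c) = -sqrt(C1 + c^2)
 h(c) = sqrt(C1 + c^2)


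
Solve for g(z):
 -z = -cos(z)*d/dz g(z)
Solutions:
 g(z) = C1 + Integral(z/cos(z), z)


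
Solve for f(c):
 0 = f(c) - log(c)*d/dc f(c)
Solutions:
 f(c) = C1*exp(li(c))


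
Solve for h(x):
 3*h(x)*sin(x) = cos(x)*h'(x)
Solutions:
 h(x) = C1/cos(x)^3


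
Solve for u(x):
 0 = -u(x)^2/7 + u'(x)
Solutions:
 u(x) = -7/(C1 + x)


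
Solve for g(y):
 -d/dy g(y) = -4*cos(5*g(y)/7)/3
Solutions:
 -4*y/3 - 7*log(sin(5*g(y)/7) - 1)/10 + 7*log(sin(5*g(y)/7) + 1)/10 = C1


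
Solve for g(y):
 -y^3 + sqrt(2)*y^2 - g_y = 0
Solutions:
 g(y) = C1 - y^4/4 + sqrt(2)*y^3/3


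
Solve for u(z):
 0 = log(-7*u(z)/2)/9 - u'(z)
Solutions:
 -9*Integral(1/(log(-_y) - log(2) + log(7)), (_y, u(z))) = C1 - z


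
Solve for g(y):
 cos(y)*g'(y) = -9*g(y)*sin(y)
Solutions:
 g(y) = C1*cos(y)^9


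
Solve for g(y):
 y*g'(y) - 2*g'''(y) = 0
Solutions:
 g(y) = C1 + Integral(C2*airyai(2^(2/3)*y/2) + C3*airybi(2^(2/3)*y/2), y)


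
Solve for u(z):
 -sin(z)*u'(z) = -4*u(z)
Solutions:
 u(z) = C1*(cos(z)^2 - 2*cos(z) + 1)/(cos(z)^2 + 2*cos(z) + 1)


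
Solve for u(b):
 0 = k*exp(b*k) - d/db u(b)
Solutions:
 u(b) = C1 + exp(b*k)


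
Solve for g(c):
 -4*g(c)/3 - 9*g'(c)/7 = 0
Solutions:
 g(c) = C1*exp(-28*c/27)


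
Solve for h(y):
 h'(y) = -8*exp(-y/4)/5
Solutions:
 h(y) = C1 + 32*exp(-y/4)/5


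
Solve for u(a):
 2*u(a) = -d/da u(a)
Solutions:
 u(a) = C1*exp(-2*a)


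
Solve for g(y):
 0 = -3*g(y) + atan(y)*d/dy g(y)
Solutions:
 g(y) = C1*exp(3*Integral(1/atan(y), y))


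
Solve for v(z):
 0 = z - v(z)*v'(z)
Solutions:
 v(z) = -sqrt(C1 + z^2)
 v(z) = sqrt(C1 + z^2)


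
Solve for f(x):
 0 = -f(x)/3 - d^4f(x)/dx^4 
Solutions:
 f(x) = (C1*sin(sqrt(2)*3^(3/4)*x/6) + C2*cos(sqrt(2)*3^(3/4)*x/6))*exp(-sqrt(2)*3^(3/4)*x/6) + (C3*sin(sqrt(2)*3^(3/4)*x/6) + C4*cos(sqrt(2)*3^(3/4)*x/6))*exp(sqrt(2)*3^(3/4)*x/6)


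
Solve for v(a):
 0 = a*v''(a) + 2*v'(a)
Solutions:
 v(a) = C1 + C2/a


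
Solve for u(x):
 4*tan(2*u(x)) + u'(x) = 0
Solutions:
 u(x) = -asin(C1*exp(-8*x))/2 + pi/2
 u(x) = asin(C1*exp(-8*x))/2


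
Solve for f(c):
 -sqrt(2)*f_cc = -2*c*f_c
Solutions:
 f(c) = C1 + C2*erfi(2^(3/4)*c/2)


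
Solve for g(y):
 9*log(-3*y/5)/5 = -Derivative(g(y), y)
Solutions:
 g(y) = C1 - 9*y*log(-y)/5 + 9*y*(-log(3) + 1 + log(5))/5


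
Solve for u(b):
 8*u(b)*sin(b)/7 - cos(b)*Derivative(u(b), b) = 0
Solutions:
 u(b) = C1/cos(b)^(8/7)


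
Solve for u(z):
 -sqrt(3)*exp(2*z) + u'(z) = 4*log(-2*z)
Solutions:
 u(z) = C1 + 4*z*log(-z) + 4*z*(-1 + log(2)) + sqrt(3)*exp(2*z)/2


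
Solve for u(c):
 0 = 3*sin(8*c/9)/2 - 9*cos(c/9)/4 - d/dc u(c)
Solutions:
 u(c) = C1 - 81*sin(c/9)/4 - 27*cos(8*c/9)/16


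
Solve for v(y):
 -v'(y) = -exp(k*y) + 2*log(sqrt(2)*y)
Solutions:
 v(y) = C1 - 2*y*log(y) + y*(2 - log(2)) + Piecewise((exp(k*y)/k, Ne(k, 0)), (y, True))


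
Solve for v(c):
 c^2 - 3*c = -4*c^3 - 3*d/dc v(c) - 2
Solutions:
 v(c) = C1 - c^4/3 - c^3/9 + c^2/2 - 2*c/3


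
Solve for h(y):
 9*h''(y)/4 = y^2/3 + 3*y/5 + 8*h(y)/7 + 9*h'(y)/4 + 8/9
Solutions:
 h(y) = C1*exp(y*(21 - sqrt(1337))/42) + C2*exp(y*(21 + sqrt(1337))/42) - 7*y^2/24 + 399*y/640 - 581273/184320


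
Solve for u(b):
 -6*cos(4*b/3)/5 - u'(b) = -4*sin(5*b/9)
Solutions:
 u(b) = C1 - 9*sin(4*b/3)/10 - 36*cos(5*b/9)/5


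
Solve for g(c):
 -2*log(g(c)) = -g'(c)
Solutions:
 li(g(c)) = C1 + 2*c


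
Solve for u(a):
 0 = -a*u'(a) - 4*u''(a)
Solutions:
 u(a) = C1 + C2*erf(sqrt(2)*a/4)


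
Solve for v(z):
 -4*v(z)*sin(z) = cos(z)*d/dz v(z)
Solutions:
 v(z) = C1*cos(z)^4


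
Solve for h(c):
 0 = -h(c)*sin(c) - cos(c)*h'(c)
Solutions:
 h(c) = C1*cos(c)


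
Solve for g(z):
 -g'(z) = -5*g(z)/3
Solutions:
 g(z) = C1*exp(5*z/3)


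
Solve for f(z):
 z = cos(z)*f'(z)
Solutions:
 f(z) = C1 + Integral(z/cos(z), z)


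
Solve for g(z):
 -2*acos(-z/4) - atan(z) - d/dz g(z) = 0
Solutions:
 g(z) = C1 - 2*z*acos(-z/4) - z*atan(z) - 2*sqrt(16 - z^2) + log(z^2 + 1)/2


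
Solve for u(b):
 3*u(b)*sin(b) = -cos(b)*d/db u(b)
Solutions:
 u(b) = C1*cos(b)^3


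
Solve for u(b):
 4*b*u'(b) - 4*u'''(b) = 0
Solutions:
 u(b) = C1 + Integral(C2*airyai(b) + C3*airybi(b), b)


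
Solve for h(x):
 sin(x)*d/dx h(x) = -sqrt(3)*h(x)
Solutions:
 h(x) = C1*(cos(x) + 1)^(sqrt(3)/2)/(cos(x) - 1)^(sqrt(3)/2)


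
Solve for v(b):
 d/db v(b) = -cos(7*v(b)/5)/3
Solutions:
 b/3 - 5*log(sin(7*v(b)/5) - 1)/14 + 5*log(sin(7*v(b)/5) + 1)/14 = C1


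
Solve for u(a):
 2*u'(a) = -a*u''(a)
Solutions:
 u(a) = C1 + C2/a


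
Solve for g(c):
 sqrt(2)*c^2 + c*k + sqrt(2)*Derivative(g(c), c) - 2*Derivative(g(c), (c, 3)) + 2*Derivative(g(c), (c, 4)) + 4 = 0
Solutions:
 g(c) = C1 + C2*exp(c*((-1 + sqrt(-4 + (-4 + 27*sqrt(2))^2/4)/2 + 27*sqrt(2)/4)^(-1/3) + 2 + (-1 + sqrt(-4 + (-4 + 27*sqrt(2))^2/4)/2 + 27*sqrt(2)/4)^(1/3))/6)*sin(sqrt(3)*c*(-(-1 + sqrt(-4 + (-2 + 27*sqrt(2)/2)^2)/2 + 27*sqrt(2)/4)^(1/3) + (-1 + sqrt(-4 + (-2 + 27*sqrt(2)/2)^2)/2 + 27*sqrt(2)/4)^(-1/3))/6) + C3*exp(c*((-1 + sqrt(-4 + (-4 + 27*sqrt(2))^2/4)/2 + 27*sqrt(2)/4)^(-1/3) + 2 + (-1 + sqrt(-4 + (-4 + 27*sqrt(2))^2/4)/2 + 27*sqrt(2)/4)^(1/3))/6)*cos(sqrt(3)*c*(-(-1 + sqrt(-4 + (-2 + 27*sqrt(2)/2)^2)/2 + 27*sqrt(2)/4)^(1/3) + (-1 + sqrt(-4 + (-2 + 27*sqrt(2)/2)^2)/2 + 27*sqrt(2)/4)^(-1/3))/6) + C4*exp(c*(-(-1 + sqrt(-4 + (-4 + 27*sqrt(2))^2/4)/2 + 27*sqrt(2)/4)^(1/3) - 1/(-1 + sqrt(-4 + (-4 + 27*sqrt(2))^2/4)/2 + 27*sqrt(2)/4)^(1/3) + 1)/3) - c^3/3 - sqrt(2)*c^2*k/4 - 4*sqrt(2)*c


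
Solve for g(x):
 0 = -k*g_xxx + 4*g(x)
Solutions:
 g(x) = C1*exp(2^(2/3)*x*(1/k)^(1/3)) + C2*exp(2^(2/3)*x*(-1 + sqrt(3)*I)*(1/k)^(1/3)/2) + C3*exp(-2^(2/3)*x*(1 + sqrt(3)*I)*(1/k)^(1/3)/2)


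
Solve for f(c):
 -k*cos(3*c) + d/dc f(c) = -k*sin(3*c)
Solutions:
 f(c) = C1 + sqrt(2)*k*sin(3*c + pi/4)/3


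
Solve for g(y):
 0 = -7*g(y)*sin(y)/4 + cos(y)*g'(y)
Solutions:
 g(y) = C1/cos(y)^(7/4)


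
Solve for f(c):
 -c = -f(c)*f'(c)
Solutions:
 f(c) = -sqrt(C1 + c^2)
 f(c) = sqrt(C1 + c^2)


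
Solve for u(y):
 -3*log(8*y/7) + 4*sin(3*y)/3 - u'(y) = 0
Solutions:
 u(y) = C1 - 3*y*log(y) - 9*y*log(2) + 3*y + 3*y*log(7) - 4*cos(3*y)/9


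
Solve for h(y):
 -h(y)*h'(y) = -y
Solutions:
 h(y) = -sqrt(C1 + y^2)
 h(y) = sqrt(C1 + y^2)


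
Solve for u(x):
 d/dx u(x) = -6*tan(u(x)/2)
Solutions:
 u(x) = -2*asin(C1*exp(-3*x)) + 2*pi
 u(x) = 2*asin(C1*exp(-3*x))


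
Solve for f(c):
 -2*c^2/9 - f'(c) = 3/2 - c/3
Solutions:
 f(c) = C1 - 2*c^3/27 + c^2/6 - 3*c/2


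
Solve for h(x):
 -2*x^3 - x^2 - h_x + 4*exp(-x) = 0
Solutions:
 h(x) = C1 - x^4/2 - x^3/3 - 4*exp(-x)


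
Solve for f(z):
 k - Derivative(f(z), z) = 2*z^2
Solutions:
 f(z) = C1 + k*z - 2*z^3/3


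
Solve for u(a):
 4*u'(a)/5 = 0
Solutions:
 u(a) = C1


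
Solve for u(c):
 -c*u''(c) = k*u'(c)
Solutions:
 u(c) = C1 + c^(1 - re(k))*(C2*sin(log(c)*Abs(im(k))) + C3*cos(log(c)*im(k)))


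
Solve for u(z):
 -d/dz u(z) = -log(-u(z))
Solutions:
 -li(-u(z)) = C1 + z


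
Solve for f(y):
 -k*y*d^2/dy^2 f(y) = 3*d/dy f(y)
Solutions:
 f(y) = C1 + y^(((re(k) - 3)*re(k) + im(k)^2)/(re(k)^2 + im(k)^2))*(C2*sin(3*log(y)*Abs(im(k))/(re(k)^2 + im(k)^2)) + C3*cos(3*log(y)*im(k)/(re(k)^2 + im(k)^2)))


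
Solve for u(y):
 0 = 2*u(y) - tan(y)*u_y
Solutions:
 u(y) = C1*sin(y)^2


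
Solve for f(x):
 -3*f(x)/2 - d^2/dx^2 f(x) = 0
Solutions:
 f(x) = C1*sin(sqrt(6)*x/2) + C2*cos(sqrt(6)*x/2)


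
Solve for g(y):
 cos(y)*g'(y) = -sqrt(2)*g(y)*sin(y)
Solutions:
 g(y) = C1*cos(y)^(sqrt(2))


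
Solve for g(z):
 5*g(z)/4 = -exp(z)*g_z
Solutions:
 g(z) = C1*exp(5*exp(-z)/4)


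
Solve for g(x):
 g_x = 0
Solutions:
 g(x) = C1


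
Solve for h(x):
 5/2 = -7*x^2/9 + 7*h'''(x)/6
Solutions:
 h(x) = C1 + C2*x + C3*x^2 + x^5/90 + 5*x^3/14


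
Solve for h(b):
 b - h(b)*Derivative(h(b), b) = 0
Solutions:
 h(b) = -sqrt(C1 + b^2)
 h(b) = sqrt(C1 + b^2)


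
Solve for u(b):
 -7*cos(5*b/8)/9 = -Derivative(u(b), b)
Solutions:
 u(b) = C1 + 56*sin(5*b/8)/45


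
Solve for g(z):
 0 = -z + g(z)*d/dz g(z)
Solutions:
 g(z) = -sqrt(C1 + z^2)
 g(z) = sqrt(C1 + z^2)


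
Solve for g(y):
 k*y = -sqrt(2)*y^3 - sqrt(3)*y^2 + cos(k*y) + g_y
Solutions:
 g(y) = C1 + k*y^2/2 + sqrt(2)*y^4/4 + sqrt(3)*y^3/3 - sin(k*y)/k


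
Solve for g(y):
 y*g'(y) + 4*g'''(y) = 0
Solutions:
 g(y) = C1 + Integral(C2*airyai(-2^(1/3)*y/2) + C3*airybi(-2^(1/3)*y/2), y)


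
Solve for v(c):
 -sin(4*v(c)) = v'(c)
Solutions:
 v(c) = -acos((-C1 - exp(8*c))/(C1 - exp(8*c)))/4 + pi/2
 v(c) = acos((-C1 - exp(8*c))/(C1 - exp(8*c)))/4


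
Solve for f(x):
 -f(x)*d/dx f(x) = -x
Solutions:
 f(x) = -sqrt(C1 + x^2)
 f(x) = sqrt(C1 + x^2)


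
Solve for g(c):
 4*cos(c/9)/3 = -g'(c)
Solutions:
 g(c) = C1 - 12*sin(c/9)


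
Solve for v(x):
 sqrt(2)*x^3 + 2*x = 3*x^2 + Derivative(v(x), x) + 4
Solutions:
 v(x) = C1 + sqrt(2)*x^4/4 - x^3 + x^2 - 4*x


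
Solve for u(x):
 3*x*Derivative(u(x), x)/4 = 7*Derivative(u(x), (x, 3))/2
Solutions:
 u(x) = C1 + Integral(C2*airyai(14^(2/3)*3^(1/3)*x/14) + C3*airybi(14^(2/3)*3^(1/3)*x/14), x)


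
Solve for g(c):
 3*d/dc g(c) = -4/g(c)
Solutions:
 g(c) = -sqrt(C1 - 24*c)/3
 g(c) = sqrt(C1 - 24*c)/3


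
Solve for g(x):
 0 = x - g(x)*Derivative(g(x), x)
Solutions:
 g(x) = -sqrt(C1 + x^2)
 g(x) = sqrt(C1 + x^2)


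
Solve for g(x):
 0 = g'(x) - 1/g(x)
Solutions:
 g(x) = -sqrt(C1 + 2*x)
 g(x) = sqrt(C1 + 2*x)


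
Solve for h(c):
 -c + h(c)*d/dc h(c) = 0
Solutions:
 h(c) = -sqrt(C1 + c^2)
 h(c) = sqrt(C1 + c^2)


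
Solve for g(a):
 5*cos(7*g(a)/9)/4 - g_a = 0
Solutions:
 -5*a/4 - 9*log(sin(7*g(a)/9) - 1)/14 + 9*log(sin(7*g(a)/9) + 1)/14 = C1
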